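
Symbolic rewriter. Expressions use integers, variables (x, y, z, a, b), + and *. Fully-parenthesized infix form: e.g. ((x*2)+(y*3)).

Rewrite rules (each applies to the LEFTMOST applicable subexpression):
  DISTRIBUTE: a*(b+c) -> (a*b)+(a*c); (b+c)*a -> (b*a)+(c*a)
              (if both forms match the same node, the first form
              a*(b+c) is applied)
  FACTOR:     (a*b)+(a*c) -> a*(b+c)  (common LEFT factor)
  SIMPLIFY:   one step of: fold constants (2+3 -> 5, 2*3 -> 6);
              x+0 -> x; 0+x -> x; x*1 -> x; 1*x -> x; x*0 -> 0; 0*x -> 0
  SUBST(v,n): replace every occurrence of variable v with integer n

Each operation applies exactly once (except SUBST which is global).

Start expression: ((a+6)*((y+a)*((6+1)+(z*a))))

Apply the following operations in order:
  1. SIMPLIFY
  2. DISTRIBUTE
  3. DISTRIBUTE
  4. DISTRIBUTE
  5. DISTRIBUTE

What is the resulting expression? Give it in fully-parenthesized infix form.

Start: ((a+6)*((y+a)*((6+1)+(z*a))))
Apply SIMPLIFY at RRL (target: (6+1)): ((a+6)*((y+a)*((6+1)+(z*a)))) -> ((a+6)*((y+a)*(7+(z*a))))
Apply DISTRIBUTE at root (target: ((a+6)*((y+a)*(7+(z*a))))): ((a+6)*((y+a)*(7+(z*a)))) -> ((a*((y+a)*(7+(z*a))))+(6*((y+a)*(7+(z*a)))))
Apply DISTRIBUTE at LR (target: ((y+a)*(7+(z*a)))): ((a*((y+a)*(7+(z*a))))+(6*((y+a)*(7+(z*a))))) -> ((a*(((y+a)*7)+((y+a)*(z*a))))+(6*((y+a)*(7+(z*a)))))
Apply DISTRIBUTE at L (target: (a*(((y+a)*7)+((y+a)*(z*a))))): ((a*(((y+a)*7)+((y+a)*(z*a))))+(6*((y+a)*(7+(z*a))))) -> (((a*((y+a)*7))+(a*((y+a)*(z*a))))+(6*((y+a)*(7+(z*a)))))
Apply DISTRIBUTE at LLR (target: ((y+a)*7)): (((a*((y+a)*7))+(a*((y+a)*(z*a))))+(6*((y+a)*(7+(z*a))))) -> (((a*((y*7)+(a*7)))+(a*((y+a)*(z*a))))+(6*((y+a)*(7+(z*a)))))

Answer: (((a*((y*7)+(a*7)))+(a*((y+a)*(z*a))))+(6*((y+a)*(7+(z*a)))))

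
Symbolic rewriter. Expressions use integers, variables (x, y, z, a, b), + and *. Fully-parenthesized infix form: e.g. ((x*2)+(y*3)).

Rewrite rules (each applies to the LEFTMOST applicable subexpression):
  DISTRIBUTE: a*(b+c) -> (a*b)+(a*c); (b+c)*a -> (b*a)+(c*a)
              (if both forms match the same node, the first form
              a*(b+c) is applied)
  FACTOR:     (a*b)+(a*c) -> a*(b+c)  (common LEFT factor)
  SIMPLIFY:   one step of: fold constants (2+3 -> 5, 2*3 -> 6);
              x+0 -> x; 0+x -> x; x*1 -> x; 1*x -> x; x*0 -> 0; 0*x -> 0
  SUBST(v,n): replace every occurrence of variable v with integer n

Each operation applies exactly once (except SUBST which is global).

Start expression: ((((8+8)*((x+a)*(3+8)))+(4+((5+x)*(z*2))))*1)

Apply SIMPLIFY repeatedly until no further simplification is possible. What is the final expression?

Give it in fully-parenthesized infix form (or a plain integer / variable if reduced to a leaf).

Answer: ((16*((x+a)*11))+(4+((5+x)*(z*2))))

Derivation:
Start: ((((8+8)*((x+a)*(3+8)))+(4+((5+x)*(z*2))))*1)
Step 1: at root: ((((8+8)*((x+a)*(3+8)))+(4+((5+x)*(z*2))))*1) -> (((8+8)*((x+a)*(3+8)))+(4+((5+x)*(z*2)))); overall: ((((8+8)*((x+a)*(3+8)))+(4+((5+x)*(z*2))))*1) -> (((8+8)*((x+a)*(3+8)))+(4+((5+x)*(z*2))))
Step 2: at LL: (8+8) -> 16; overall: (((8+8)*((x+a)*(3+8)))+(4+((5+x)*(z*2)))) -> ((16*((x+a)*(3+8)))+(4+((5+x)*(z*2))))
Step 3: at LRR: (3+8) -> 11; overall: ((16*((x+a)*(3+8)))+(4+((5+x)*(z*2)))) -> ((16*((x+a)*11))+(4+((5+x)*(z*2))))
Fixed point: ((16*((x+a)*11))+(4+((5+x)*(z*2))))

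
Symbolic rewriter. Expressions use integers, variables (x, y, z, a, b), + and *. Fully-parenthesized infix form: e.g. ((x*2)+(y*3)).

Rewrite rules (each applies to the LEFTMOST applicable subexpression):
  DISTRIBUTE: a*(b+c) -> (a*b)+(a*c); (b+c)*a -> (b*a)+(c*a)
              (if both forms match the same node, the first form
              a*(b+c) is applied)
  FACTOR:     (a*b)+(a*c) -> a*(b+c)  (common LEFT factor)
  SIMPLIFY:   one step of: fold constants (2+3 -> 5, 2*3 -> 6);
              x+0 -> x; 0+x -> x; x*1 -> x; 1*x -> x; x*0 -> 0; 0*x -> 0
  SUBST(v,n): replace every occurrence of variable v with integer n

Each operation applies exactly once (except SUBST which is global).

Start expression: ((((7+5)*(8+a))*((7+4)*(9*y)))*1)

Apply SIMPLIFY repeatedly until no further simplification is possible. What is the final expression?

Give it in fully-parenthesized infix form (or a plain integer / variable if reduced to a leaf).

Start: ((((7+5)*(8+a))*((7+4)*(9*y)))*1)
Step 1: at root: ((((7+5)*(8+a))*((7+4)*(9*y)))*1) -> (((7+5)*(8+a))*((7+4)*(9*y))); overall: ((((7+5)*(8+a))*((7+4)*(9*y)))*1) -> (((7+5)*(8+a))*((7+4)*(9*y)))
Step 2: at LL: (7+5) -> 12; overall: (((7+5)*(8+a))*((7+4)*(9*y))) -> ((12*(8+a))*((7+4)*(9*y)))
Step 3: at RL: (7+4) -> 11; overall: ((12*(8+a))*((7+4)*(9*y))) -> ((12*(8+a))*(11*(9*y)))
Fixed point: ((12*(8+a))*(11*(9*y)))

Answer: ((12*(8+a))*(11*(9*y)))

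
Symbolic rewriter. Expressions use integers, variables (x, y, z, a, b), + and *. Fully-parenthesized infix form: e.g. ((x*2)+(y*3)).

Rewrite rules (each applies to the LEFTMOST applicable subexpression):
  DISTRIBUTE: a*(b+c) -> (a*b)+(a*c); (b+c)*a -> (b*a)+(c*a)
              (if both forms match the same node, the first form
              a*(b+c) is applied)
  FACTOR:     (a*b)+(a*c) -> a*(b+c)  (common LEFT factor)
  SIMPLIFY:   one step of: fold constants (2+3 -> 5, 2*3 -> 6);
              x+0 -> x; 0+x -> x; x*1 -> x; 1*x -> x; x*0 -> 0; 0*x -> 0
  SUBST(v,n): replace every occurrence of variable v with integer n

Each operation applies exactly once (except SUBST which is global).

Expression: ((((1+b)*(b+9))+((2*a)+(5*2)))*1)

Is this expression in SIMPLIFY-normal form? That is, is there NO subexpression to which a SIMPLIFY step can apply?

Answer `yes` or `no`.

Answer: no

Derivation:
Expression: ((((1+b)*(b+9))+((2*a)+(5*2)))*1)
Scanning for simplifiable subexpressions (pre-order)...
  at root: ((((1+b)*(b+9))+((2*a)+(5*2)))*1) (SIMPLIFIABLE)
  at L: (((1+b)*(b+9))+((2*a)+(5*2))) (not simplifiable)
  at LL: ((1+b)*(b+9)) (not simplifiable)
  at LLL: (1+b) (not simplifiable)
  at LLR: (b+9) (not simplifiable)
  at LR: ((2*a)+(5*2)) (not simplifiable)
  at LRL: (2*a) (not simplifiable)
  at LRR: (5*2) (SIMPLIFIABLE)
Found simplifiable subexpr at path root: ((((1+b)*(b+9))+((2*a)+(5*2)))*1)
One SIMPLIFY step would give: (((1+b)*(b+9))+((2*a)+(5*2)))
-> NOT in normal form.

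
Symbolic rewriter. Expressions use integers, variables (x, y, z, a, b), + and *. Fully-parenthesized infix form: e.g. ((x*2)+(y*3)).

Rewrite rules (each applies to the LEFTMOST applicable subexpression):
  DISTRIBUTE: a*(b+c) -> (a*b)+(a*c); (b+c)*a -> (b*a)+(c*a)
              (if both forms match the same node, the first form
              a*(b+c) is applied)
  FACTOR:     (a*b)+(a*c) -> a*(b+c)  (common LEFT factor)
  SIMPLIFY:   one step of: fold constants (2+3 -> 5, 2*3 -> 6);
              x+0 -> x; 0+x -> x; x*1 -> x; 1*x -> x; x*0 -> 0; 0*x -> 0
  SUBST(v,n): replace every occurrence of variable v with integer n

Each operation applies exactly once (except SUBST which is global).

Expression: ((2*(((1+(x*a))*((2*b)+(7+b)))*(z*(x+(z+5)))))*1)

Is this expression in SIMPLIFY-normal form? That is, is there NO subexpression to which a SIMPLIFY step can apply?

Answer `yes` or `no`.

Answer: no

Derivation:
Expression: ((2*(((1+(x*a))*((2*b)+(7+b)))*(z*(x+(z+5)))))*1)
Scanning for simplifiable subexpressions (pre-order)...
  at root: ((2*(((1+(x*a))*((2*b)+(7+b)))*(z*(x+(z+5)))))*1) (SIMPLIFIABLE)
  at L: (2*(((1+(x*a))*((2*b)+(7+b)))*(z*(x+(z+5))))) (not simplifiable)
  at LR: (((1+(x*a))*((2*b)+(7+b)))*(z*(x+(z+5)))) (not simplifiable)
  at LRL: ((1+(x*a))*((2*b)+(7+b))) (not simplifiable)
  at LRLL: (1+(x*a)) (not simplifiable)
  at LRLLR: (x*a) (not simplifiable)
  at LRLR: ((2*b)+(7+b)) (not simplifiable)
  at LRLRL: (2*b) (not simplifiable)
  at LRLRR: (7+b) (not simplifiable)
  at LRR: (z*(x+(z+5))) (not simplifiable)
  at LRRR: (x+(z+5)) (not simplifiable)
  at LRRRR: (z+5) (not simplifiable)
Found simplifiable subexpr at path root: ((2*(((1+(x*a))*((2*b)+(7+b)))*(z*(x+(z+5)))))*1)
One SIMPLIFY step would give: (2*(((1+(x*a))*((2*b)+(7+b)))*(z*(x+(z+5)))))
-> NOT in normal form.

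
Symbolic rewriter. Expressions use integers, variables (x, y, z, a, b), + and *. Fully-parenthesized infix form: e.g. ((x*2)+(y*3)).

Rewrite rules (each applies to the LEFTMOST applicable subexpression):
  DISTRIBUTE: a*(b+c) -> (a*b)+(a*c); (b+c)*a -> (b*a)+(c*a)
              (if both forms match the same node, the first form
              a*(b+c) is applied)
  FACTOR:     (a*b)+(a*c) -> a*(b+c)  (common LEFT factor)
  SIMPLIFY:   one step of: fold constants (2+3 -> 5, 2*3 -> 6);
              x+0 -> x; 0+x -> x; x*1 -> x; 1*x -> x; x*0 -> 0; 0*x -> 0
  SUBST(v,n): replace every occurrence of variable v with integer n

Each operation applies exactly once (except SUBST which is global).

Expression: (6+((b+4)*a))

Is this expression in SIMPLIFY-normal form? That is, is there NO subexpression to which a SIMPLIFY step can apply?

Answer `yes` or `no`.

Answer: yes

Derivation:
Expression: (6+((b+4)*a))
Scanning for simplifiable subexpressions (pre-order)...
  at root: (6+((b+4)*a)) (not simplifiable)
  at R: ((b+4)*a) (not simplifiable)
  at RL: (b+4) (not simplifiable)
Result: no simplifiable subexpression found -> normal form.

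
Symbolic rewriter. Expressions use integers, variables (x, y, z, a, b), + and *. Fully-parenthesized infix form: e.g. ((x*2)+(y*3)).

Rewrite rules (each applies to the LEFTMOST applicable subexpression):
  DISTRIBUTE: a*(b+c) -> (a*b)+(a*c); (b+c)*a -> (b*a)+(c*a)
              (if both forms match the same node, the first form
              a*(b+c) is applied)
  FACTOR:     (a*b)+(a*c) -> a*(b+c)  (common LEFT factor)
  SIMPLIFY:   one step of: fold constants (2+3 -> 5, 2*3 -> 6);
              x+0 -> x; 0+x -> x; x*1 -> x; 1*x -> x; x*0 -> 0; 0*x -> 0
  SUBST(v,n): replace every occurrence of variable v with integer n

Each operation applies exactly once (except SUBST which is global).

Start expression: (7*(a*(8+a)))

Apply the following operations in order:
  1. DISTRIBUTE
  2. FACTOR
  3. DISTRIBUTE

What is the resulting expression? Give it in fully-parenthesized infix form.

Answer: (7*((a*8)+(a*a)))

Derivation:
Start: (7*(a*(8+a)))
Apply DISTRIBUTE at R (target: (a*(8+a))): (7*(a*(8+a))) -> (7*((a*8)+(a*a)))
Apply FACTOR at R (target: ((a*8)+(a*a))): (7*((a*8)+(a*a))) -> (7*(a*(8+a)))
Apply DISTRIBUTE at R (target: (a*(8+a))): (7*(a*(8+a))) -> (7*((a*8)+(a*a)))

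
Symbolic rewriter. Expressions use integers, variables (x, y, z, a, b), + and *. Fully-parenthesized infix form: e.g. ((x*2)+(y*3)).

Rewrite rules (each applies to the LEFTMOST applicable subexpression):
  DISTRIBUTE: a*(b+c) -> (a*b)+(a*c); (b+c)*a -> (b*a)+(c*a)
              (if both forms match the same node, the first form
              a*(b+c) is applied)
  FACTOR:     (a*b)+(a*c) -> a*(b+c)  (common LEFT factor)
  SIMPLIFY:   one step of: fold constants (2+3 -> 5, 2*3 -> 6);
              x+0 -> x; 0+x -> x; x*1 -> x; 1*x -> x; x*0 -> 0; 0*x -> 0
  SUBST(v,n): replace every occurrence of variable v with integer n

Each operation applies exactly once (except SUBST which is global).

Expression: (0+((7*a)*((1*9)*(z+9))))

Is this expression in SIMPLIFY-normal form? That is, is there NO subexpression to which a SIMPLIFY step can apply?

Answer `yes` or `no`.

Expression: (0+((7*a)*((1*9)*(z+9))))
Scanning for simplifiable subexpressions (pre-order)...
  at root: (0+((7*a)*((1*9)*(z+9)))) (SIMPLIFIABLE)
  at R: ((7*a)*((1*9)*(z+9))) (not simplifiable)
  at RL: (7*a) (not simplifiable)
  at RR: ((1*9)*(z+9)) (not simplifiable)
  at RRL: (1*9) (SIMPLIFIABLE)
  at RRR: (z+9) (not simplifiable)
Found simplifiable subexpr at path root: (0+((7*a)*((1*9)*(z+9))))
One SIMPLIFY step would give: ((7*a)*((1*9)*(z+9)))
-> NOT in normal form.

Answer: no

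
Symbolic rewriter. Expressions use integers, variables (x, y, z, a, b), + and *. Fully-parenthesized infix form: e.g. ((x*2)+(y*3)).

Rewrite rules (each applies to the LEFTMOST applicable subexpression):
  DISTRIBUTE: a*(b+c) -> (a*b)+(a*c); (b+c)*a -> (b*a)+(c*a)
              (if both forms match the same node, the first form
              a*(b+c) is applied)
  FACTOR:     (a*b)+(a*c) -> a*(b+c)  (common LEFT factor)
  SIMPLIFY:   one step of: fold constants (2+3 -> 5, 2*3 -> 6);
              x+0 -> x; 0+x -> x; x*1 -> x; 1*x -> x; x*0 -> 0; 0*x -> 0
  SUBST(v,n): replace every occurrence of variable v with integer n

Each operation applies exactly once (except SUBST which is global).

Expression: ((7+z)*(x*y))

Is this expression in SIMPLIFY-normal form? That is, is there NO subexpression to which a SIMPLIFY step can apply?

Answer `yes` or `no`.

Expression: ((7+z)*(x*y))
Scanning for simplifiable subexpressions (pre-order)...
  at root: ((7+z)*(x*y)) (not simplifiable)
  at L: (7+z) (not simplifiable)
  at R: (x*y) (not simplifiable)
Result: no simplifiable subexpression found -> normal form.

Answer: yes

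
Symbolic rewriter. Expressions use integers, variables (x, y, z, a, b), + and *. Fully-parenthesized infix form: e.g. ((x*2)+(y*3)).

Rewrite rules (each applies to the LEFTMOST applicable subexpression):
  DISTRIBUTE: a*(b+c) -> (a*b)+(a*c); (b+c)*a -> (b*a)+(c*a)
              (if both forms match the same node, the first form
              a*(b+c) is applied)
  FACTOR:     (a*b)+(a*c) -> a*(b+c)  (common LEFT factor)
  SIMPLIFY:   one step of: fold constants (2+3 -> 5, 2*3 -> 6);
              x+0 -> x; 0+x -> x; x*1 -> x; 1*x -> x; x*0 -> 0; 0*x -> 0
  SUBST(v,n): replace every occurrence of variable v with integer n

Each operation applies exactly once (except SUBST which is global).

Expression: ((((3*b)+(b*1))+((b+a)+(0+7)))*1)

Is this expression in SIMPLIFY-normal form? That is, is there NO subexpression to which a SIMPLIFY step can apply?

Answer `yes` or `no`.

Answer: no

Derivation:
Expression: ((((3*b)+(b*1))+((b+a)+(0+7)))*1)
Scanning for simplifiable subexpressions (pre-order)...
  at root: ((((3*b)+(b*1))+((b+a)+(0+7)))*1) (SIMPLIFIABLE)
  at L: (((3*b)+(b*1))+((b+a)+(0+7))) (not simplifiable)
  at LL: ((3*b)+(b*1)) (not simplifiable)
  at LLL: (3*b) (not simplifiable)
  at LLR: (b*1) (SIMPLIFIABLE)
  at LR: ((b+a)+(0+7)) (not simplifiable)
  at LRL: (b+a) (not simplifiable)
  at LRR: (0+7) (SIMPLIFIABLE)
Found simplifiable subexpr at path root: ((((3*b)+(b*1))+((b+a)+(0+7)))*1)
One SIMPLIFY step would give: (((3*b)+(b*1))+((b+a)+(0+7)))
-> NOT in normal form.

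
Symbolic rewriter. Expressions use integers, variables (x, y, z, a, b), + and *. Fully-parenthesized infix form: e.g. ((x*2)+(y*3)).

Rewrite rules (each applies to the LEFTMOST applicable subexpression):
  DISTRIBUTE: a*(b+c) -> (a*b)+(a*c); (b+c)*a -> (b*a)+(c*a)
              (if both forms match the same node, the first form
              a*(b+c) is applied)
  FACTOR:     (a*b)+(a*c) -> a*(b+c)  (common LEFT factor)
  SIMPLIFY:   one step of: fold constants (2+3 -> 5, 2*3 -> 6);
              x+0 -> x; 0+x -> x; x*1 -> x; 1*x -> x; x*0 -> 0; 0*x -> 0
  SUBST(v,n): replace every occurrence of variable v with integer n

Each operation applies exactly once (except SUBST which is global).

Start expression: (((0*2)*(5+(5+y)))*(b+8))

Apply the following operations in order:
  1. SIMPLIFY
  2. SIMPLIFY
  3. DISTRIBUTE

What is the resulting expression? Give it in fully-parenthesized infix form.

Start: (((0*2)*(5+(5+y)))*(b+8))
Apply SIMPLIFY at LL (target: (0*2)): (((0*2)*(5+(5+y)))*(b+8)) -> ((0*(5+(5+y)))*(b+8))
Apply SIMPLIFY at L (target: (0*(5+(5+y)))): ((0*(5+(5+y)))*(b+8)) -> (0*(b+8))
Apply DISTRIBUTE at root (target: (0*(b+8))): (0*(b+8)) -> ((0*b)+(0*8))

Answer: ((0*b)+(0*8))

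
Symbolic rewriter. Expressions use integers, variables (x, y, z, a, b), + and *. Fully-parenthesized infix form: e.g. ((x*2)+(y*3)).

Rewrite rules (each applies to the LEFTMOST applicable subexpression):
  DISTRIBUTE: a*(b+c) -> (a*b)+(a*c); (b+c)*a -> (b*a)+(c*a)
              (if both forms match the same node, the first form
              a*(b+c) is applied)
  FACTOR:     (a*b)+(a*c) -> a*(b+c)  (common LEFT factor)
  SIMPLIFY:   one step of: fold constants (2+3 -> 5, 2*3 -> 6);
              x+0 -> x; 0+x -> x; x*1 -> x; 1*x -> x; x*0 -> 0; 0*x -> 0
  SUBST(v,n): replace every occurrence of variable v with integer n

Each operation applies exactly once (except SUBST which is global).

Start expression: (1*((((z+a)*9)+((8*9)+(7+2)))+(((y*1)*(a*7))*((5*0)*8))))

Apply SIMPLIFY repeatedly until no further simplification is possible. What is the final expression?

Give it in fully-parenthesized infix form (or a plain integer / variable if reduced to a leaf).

Start: (1*((((z+a)*9)+((8*9)+(7+2)))+(((y*1)*(a*7))*((5*0)*8))))
Step 1: at root: (1*((((z+a)*9)+((8*9)+(7+2)))+(((y*1)*(a*7))*((5*0)*8)))) -> ((((z+a)*9)+((8*9)+(7+2)))+(((y*1)*(a*7))*((5*0)*8))); overall: (1*((((z+a)*9)+((8*9)+(7+2)))+(((y*1)*(a*7))*((5*0)*8)))) -> ((((z+a)*9)+((8*9)+(7+2)))+(((y*1)*(a*7))*((5*0)*8)))
Step 2: at LRL: (8*9) -> 72; overall: ((((z+a)*9)+((8*9)+(7+2)))+(((y*1)*(a*7))*((5*0)*8))) -> ((((z+a)*9)+(72+(7+2)))+(((y*1)*(a*7))*((5*0)*8)))
Step 3: at LRR: (7+2) -> 9; overall: ((((z+a)*9)+(72+(7+2)))+(((y*1)*(a*7))*((5*0)*8))) -> ((((z+a)*9)+(72+9))+(((y*1)*(a*7))*((5*0)*8)))
Step 4: at LR: (72+9) -> 81; overall: ((((z+a)*9)+(72+9))+(((y*1)*(a*7))*((5*0)*8))) -> ((((z+a)*9)+81)+(((y*1)*(a*7))*((5*0)*8)))
Step 5: at RLL: (y*1) -> y; overall: ((((z+a)*9)+81)+(((y*1)*(a*7))*((5*0)*8))) -> ((((z+a)*9)+81)+((y*(a*7))*((5*0)*8)))
Step 6: at RRL: (5*0) -> 0; overall: ((((z+a)*9)+81)+((y*(a*7))*((5*0)*8))) -> ((((z+a)*9)+81)+((y*(a*7))*(0*8)))
Step 7: at RR: (0*8) -> 0; overall: ((((z+a)*9)+81)+((y*(a*7))*(0*8))) -> ((((z+a)*9)+81)+((y*(a*7))*0))
Step 8: at R: ((y*(a*7))*0) -> 0; overall: ((((z+a)*9)+81)+((y*(a*7))*0)) -> ((((z+a)*9)+81)+0)
Step 9: at root: ((((z+a)*9)+81)+0) -> (((z+a)*9)+81); overall: ((((z+a)*9)+81)+0) -> (((z+a)*9)+81)
Fixed point: (((z+a)*9)+81)

Answer: (((z+a)*9)+81)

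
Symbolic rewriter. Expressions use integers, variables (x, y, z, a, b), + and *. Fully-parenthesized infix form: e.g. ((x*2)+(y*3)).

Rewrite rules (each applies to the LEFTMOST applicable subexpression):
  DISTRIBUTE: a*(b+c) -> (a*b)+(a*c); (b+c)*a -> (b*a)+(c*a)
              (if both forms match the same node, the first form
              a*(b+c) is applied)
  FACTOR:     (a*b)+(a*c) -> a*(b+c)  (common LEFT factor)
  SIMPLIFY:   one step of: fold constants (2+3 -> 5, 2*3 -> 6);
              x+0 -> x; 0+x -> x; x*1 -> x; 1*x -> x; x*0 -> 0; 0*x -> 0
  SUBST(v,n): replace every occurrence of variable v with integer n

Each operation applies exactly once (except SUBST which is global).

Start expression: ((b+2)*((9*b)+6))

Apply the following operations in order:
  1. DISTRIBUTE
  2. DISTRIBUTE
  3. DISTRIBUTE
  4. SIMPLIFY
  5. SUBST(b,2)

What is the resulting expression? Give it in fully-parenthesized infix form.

Answer: (((2*(9*2))+(2*(9*2)))+((2*6)+12))

Derivation:
Start: ((b+2)*((9*b)+6))
Apply DISTRIBUTE at root (target: ((b+2)*((9*b)+6))): ((b+2)*((9*b)+6)) -> (((b+2)*(9*b))+((b+2)*6))
Apply DISTRIBUTE at L (target: ((b+2)*(9*b))): (((b+2)*(9*b))+((b+2)*6)) -> (((b*(9*b))+(2*(9*b)))+((b+2)*6))
Apply DISTRIBUTE at R (target: ((b+2)*6)): (((b*(9*b))+(2*(9*b)))+((b+2)*6)) -> (((b*(9*b))+(2*(9*b)))+((b*6)+(2*6)))
Apply SIMPLIFY at RR (target: (2*6)): (((b*(9*b))+(2*(9*b)))+((b*6)+(2*6))) -> (((b*(9*b))+(2*(9*b)))+((b*6)+12))
Apply SUBST(b,2): (((b*(9*b))+(2*(9*b)))+((b*6)+12)) -> (((2*(9*2))+(2*(9*2)))+((2*6)+12))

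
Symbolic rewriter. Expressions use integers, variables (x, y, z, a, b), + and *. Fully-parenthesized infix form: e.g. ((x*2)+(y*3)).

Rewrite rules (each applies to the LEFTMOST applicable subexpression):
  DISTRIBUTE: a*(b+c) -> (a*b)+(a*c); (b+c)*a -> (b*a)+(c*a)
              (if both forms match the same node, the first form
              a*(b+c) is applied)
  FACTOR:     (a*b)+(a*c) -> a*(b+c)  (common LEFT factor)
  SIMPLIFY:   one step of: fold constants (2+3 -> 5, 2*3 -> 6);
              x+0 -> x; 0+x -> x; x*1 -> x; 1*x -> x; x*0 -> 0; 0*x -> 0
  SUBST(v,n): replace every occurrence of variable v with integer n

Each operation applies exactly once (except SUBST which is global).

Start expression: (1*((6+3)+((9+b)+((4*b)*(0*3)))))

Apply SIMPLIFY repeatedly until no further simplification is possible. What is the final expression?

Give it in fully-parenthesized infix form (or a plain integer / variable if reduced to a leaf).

Start: (1*((6+3)+((9+b)+((4*b)*(0*3)))))
Step 1: at root: (1*((6+3)+((9+b)+((4*b)*(0*3))))) -> ((6+3)+((9+b)+((4*b)*(0*3)))); overall: (1*((6+3)+((9+b)+((4*b)*(0*3))))) -> ((6+3)+((9+b)+((4*b)*(0*3))))
Step 2: at L: (6+3) -> 9; overall: ((6+3)+((9+b)+((4*b)*(0*3)))) -> (9+((9+b)+((4*b)*(0*3))))
Step 3: at RRR: (0*3) -> 0; overall: (9+((9+b)+((4*b)*(0*3)))) -> (9+((9+b)+((4*b)*0)))
Step 4: at RR: ((4*b)*0) -> 0; overall: (9+((9+b)+((4*b)*0))) -> (9+((9+b)+0))
Step 5: at R: ((9+b)+0) -> (9+b); overall: (9+((9+b)+0)) -> (9+(9+b))
Fixed point: (9+(9+b))

Answer: (9+(9+b))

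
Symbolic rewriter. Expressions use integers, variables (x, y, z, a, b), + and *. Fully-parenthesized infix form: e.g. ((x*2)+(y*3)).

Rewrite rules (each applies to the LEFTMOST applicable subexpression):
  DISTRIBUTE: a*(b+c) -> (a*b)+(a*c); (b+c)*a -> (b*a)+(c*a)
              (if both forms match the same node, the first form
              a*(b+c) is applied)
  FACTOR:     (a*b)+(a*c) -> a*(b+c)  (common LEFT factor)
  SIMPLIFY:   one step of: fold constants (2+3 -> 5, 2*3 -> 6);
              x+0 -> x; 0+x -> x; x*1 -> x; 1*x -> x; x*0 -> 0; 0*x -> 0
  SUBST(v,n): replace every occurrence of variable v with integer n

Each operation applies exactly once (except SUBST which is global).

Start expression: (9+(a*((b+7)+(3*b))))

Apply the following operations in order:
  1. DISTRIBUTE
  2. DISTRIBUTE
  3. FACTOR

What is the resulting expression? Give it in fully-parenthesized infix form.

Answer: (9+((a*(b+7))+(a*(3*b))))

Derivation:
Start: (9+(a*((b+7)+(3*b))))
Apply DISTRIBUTE at R (target: (a*((b+7)+(3*b)))): (9+(a*((b+7)+(3*b)))) -> (9+((a*(b+7))+(a*(3*b))))
Apply DISTRIBUTE at RL (target: (a*(b+7))): (9+((a*(b+7))+(a*(3*b)))) -> (9+(((a*b)+(a*7))+(a*(3*b))))
Apply FACTOR at RL (target: ((a*b)+(a*7))): (9+(((a*b)+(a*7))+(a*(3*b)))) -> (9+((a*(b+7))+(a*(3*b))))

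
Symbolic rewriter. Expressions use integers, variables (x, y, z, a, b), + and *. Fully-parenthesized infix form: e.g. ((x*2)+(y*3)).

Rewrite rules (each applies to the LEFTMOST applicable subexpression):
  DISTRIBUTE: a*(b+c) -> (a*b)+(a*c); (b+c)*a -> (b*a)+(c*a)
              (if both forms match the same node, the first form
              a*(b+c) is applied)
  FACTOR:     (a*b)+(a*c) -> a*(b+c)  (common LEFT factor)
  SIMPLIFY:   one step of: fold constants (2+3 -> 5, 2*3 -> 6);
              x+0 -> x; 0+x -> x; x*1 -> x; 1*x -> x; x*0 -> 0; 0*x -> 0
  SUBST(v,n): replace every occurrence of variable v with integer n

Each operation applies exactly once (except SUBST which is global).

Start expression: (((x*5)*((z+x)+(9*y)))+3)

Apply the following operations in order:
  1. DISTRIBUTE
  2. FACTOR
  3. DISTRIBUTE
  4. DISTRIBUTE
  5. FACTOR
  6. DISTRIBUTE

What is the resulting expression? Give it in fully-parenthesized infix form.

Start: (((x*5)*((z+x)+(9*y)))+3)
Apply DISTRIBUTE at L (target: ((x*5)*((z+x)+(9*y)))): (((x*5)*((z+x)+(9*y)))+3) -> ((((x*5)*(z+x))+((x*5)*(9*y)))+3)
Apply FACTOR at L (target: (((x*5)*(z+x))+((x*5)*(9*y)))): ((((x*5)*(z+x))+((x*5)*(9*y)))+3) -> (((x*5)*((z+x)+(9*y)))+3)
Apply DISTRIBUTE at L (target: ((x*5)*((z+x)+(9*y)))): (((x*5)*((z+x)+(9*y)))+3) -> ((((x*5)*(z+x))+((x*5)*(9*y)))+3)
Apply DISTRIBUTE at LL (target: ((x*5)*(z+x))): ((((x*5)*(z+x))+((x*5)*(9*y)))+3) -> (((((x*5)*z)+((x*5)*x))+((x*5)*(9*y)))+3)
Apply FACTOR at LL (target: (((x*5)*z)+((x*5)*x))): (((((x*5)*z)+((x*5)*x))+((x*5)*(9*y)))+3) -> ((((x*5)*(z+x))+((x*5)*(9*y)))+3)
Apply DISTRIBUTE at LL (target: ((x*5)*(z+x))): ((((x*5)*(z+x))+((x*5)*(9*y)))+3) -> (((((x*5)*z)+((x*5)*x))+((x*5)*(9*y)))+3)

Answer: (((((x*5)*z)+((x*5)*x))+((x*5)*(9*y)))+3)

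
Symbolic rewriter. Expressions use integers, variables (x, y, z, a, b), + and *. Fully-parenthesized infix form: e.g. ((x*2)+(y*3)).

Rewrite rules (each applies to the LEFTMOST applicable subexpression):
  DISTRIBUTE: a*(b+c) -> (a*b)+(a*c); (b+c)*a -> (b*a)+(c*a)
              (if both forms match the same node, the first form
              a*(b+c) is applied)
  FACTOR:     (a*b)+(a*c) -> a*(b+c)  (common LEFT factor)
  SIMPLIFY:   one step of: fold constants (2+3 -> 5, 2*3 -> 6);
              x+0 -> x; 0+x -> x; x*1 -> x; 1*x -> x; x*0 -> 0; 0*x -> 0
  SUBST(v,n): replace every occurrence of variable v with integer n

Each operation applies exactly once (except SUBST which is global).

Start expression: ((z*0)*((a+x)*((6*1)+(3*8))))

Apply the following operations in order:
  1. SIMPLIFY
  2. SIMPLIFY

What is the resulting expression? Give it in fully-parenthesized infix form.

Start: ((z*0)*((a+x)*((6*1)+(3*8))))
Apply SIMPLIFY at L (target: (z*0)): ((z*0)*((a+x)*((6*1)+(3*8)))) -> (0*((a+x)*((6*1)+(3*8))))
Apply SIMPLIFY at root (target: (0*((a+x)*((6*1)+(3*8))))): (0*((a+x)*((6*1)+(3*8)))) -> 0

Answer: 0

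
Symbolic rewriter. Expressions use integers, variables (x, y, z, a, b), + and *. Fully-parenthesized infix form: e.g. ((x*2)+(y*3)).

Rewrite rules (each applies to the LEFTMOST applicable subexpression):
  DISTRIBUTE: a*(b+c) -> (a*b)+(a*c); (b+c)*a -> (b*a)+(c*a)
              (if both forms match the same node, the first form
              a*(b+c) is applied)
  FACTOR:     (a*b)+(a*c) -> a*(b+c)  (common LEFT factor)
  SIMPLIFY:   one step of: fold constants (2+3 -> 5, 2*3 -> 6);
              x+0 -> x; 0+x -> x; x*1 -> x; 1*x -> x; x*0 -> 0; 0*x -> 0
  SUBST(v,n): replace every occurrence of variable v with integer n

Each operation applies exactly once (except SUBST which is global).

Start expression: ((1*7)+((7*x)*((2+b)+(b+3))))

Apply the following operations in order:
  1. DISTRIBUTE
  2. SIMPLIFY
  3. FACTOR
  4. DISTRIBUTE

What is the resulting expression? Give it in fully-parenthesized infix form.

Start: ((1*7)+((7*x)*((2+b)+(b+3))))
Apply DISTRIBUTE at R (target: ((7*x)*((2+b)+(b+3)))): ((1*7)+((7*x)*((2+b)+(b+3)))) -> ((1*7)+(((7*x)*(2+b))+((7*x)*(b+3))))
Apply SIMPLIFY at L (target: (1*7)): ((1*7)+(((7*x)*(2+b))+((7*x)*(b+3)))) -> (7+(((7*x)*(2+b))+((7*x)*(b+3))))
Apply FACTOR at R (target: (((7*x)*(2+b))+((7*x)*(b+3)))): (7+(((7*x)*(2+b))+((7*x)*(b+3)))) -> (7+((7*x)*((2+b)+(b+3))))
Apply DISTRIBUTE at R (target: ((7*x)*((2+b)+(b+3)))): (7+((7*x)*((2+b)+(b+3)))) -> (7+(((7*x)*(2+b))+((7*x)*(b+3))))

Answer: (7+(((7*x)*(2+b))+((7*x)*(b+3))))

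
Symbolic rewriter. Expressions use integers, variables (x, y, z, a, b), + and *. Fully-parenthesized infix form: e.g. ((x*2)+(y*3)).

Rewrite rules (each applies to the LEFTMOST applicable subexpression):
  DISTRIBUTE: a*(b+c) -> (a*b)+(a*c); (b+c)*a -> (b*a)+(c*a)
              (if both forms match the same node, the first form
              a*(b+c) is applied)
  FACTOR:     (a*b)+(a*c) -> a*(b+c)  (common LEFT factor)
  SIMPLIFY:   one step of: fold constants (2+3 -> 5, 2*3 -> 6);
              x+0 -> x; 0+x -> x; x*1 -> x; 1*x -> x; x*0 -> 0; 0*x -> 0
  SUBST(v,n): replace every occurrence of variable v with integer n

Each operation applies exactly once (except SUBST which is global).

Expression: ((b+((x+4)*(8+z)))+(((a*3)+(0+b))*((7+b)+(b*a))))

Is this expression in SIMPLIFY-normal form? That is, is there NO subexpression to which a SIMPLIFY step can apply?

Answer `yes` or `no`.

Answer: no

Derivation:
Expression: ((b+((x+4)*(8+z)))+(((a*3)+(0+b))*((7+b)+(b*a))))
Scanning for simplifiable subexpressions (pre-order)...
  at root: ((b+((x+4)*(8+z)))+(((a*3)+(0+b))*((7+b)+(b*a)))) (not simplifiable)
  at L: (b+((x+4)*(8+z))) (not simplifiable)
  at LR: ((x+4)*(8+z)) (not simplifiable)
  at LRL: (x+4) (not simplifiable)
  at LRR: (8+z) (not simplifiable)
  at R: (((a*3)+(0+b))*((7+b)+(b*a))) (not simplifiable)
  at RL: ((a*3)+(0+b)) (not simplifiable)
  at RLL: (a*3) (not simplifiable)
  at RLR: (0+b) (SIMPLIFIABLE)
  at RR: ((7+b)+(b*a)) (not simplifiable)
  at RRL: (7+b) (not simplifiable)
  at RRR: (b*a) (not simplifiable)
Found simplifiable subexpr at path RLR: (0+b)
One SIMPLIFY step would give: ((b+((x+4)*(8+z)))+(((a*3)+b)*((7+b)+(b*a))))
-> NOT in normal form.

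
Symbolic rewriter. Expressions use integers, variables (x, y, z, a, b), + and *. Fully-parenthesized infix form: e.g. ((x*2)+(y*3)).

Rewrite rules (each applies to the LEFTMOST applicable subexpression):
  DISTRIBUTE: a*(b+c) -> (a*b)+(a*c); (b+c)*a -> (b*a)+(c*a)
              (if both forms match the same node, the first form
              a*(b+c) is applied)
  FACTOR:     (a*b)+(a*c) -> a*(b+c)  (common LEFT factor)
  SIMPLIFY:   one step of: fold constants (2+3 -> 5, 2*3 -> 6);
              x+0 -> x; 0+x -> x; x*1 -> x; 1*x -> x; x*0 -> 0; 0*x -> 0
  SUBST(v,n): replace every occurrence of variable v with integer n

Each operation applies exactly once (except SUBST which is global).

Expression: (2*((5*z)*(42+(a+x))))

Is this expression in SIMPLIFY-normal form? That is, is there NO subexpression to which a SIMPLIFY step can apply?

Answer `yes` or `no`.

Answer: yes

Derivation:
Expression: (2*((5*z)*(42+(a+x))))
Scanning for simplifiable subexpressions (pre-order)...
  at root: (2*((5*z)*(42+(a+x)))) (not simplifiable)
  at R: ((5*z)*(42+(a+x))) (not simplifiable)
  at RL: (5*z) (not simplifiable)
  at RR: (42+(a+x)) (not simplifiable)
  at RRR: (a+x) (not simplifiable)
Result: no simplifiable subexpression found -> normal form.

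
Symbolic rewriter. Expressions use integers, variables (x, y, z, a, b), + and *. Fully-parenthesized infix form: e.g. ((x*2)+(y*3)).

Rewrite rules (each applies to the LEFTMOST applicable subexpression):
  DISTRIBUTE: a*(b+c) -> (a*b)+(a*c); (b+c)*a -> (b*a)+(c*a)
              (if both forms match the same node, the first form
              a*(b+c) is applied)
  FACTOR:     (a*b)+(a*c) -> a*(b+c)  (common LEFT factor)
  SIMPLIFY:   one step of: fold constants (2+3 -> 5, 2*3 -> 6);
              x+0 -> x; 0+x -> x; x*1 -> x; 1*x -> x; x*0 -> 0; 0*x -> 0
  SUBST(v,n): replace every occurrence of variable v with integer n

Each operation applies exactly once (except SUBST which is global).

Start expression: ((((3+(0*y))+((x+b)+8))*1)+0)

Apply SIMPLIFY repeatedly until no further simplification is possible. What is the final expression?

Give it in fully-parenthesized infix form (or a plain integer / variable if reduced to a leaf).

Start: ((((3+(0*y))+((x+b)+8))*1)+0)
Step 1: at root: ((((3+(0*y))+((x+b)+8))*1)+0) -> (((3+(0*y))+((x+b)+8))*1); overall: ((((3+(0*y))+((x+b)+8))*1)+0) -> (((3+(0*y))+((x+b)+8))*1)
Step 2: at root: (((3+(0*y))+((x+b)+8))*1) -> ((3+(0*y))+((x+b)+8)); overall: (((3+(0*y))+((x+b)+8))*1) -> ((3+(0*y))+((x+b)+8))
Step 3: at LR: (0*y) -> 0; overall: ((3+(0*y))+((x+b)+8)) -> ((3+0)+((x+b)+8))
Step 4: at L: (3+0) -> 3; overall: ((3+0)+((x+b)+8)) -> (3+((x+b)+8))
Fixed point: (3+((x+b)+8))

Answer: (3+((x+b)+8))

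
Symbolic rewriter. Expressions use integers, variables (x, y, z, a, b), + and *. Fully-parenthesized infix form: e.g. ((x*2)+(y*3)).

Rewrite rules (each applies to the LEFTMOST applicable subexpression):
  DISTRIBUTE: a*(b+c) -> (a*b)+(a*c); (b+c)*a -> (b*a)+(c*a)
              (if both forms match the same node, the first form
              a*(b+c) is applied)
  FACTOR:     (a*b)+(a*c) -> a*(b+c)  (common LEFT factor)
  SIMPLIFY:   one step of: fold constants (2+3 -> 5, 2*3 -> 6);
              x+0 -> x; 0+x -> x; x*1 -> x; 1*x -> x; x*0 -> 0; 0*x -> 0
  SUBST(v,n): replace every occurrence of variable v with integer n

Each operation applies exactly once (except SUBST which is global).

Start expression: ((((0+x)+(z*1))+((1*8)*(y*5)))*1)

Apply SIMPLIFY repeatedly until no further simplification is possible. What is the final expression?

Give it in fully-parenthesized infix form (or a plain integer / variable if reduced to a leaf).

Answer: ((x+z)+(8*(y*5)))

Derivation:
Start: ((((0+x)+(z*1))+((1*8)*(y*5)))*1)
Step 1: at root: ((((0+x)+(z*1))+((1*8)*(y*5)))*1) -> (((0+x)+(z*1))+((1*8)*(y*5))); overall: ((((0+x)+(z*1))+((1*8)*(y*5)))*1) -> (((0+x)+(z*1))+((1*8)*(y*5)))
Step 2: at LL: (0+x) -> x; overall: (((0+x)+(z*1))+((1*8)*(y*5))) -> ((x+(z*1))+((1*8)*(y*5)))
Step 3: at LR: (z*1) -> z; overall: ((x+(z*1))+((1*8)*(y*5))) -> ((x+z)+((1*8)*(y*5)))
Step 4: at RL: (1*8) -> 8; overall: ((x+z)+((1*8)*(y*5))) -> ((x+z)+(8*(y*5)))
Fixed point: ((x+z)+(8*(y*5)))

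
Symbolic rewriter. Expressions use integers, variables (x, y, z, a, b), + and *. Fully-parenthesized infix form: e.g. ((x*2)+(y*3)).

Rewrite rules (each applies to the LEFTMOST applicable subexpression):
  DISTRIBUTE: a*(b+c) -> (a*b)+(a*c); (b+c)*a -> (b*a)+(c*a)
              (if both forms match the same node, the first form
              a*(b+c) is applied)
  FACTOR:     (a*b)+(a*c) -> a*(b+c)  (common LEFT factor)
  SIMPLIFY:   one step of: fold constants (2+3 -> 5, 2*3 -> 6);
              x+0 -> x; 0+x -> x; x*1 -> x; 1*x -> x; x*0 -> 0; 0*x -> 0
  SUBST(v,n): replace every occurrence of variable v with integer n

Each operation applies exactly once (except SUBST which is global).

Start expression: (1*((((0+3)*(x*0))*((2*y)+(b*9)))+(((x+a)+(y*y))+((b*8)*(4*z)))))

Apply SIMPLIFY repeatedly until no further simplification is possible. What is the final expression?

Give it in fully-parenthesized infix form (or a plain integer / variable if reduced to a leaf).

Answer: (((x+a)+(y*y))+((b*8)*(4*z)))

Derivation:
Start: (1*((((0+3)*(x*0))*((2*y)+(b*9)))+(((x+a)+(y*y))+((b*8)*(4*z)))))
Step 1: at root: (1*((((0+3)*(x*0))*((2*y)+(b*9)))+(((x+a)+(y*y))+((b*8)*(4*z))))) -> ((((0+3)*(x*0))*((2*y)+(b*9)))+(((x+a)+(y*y))+((b*8)*(4*z)))); overall: (1*((((0+3)*(x*0))*((2*y)+(b*9)))+(((x+a)+(y*y))+((b*8)*(4*z))))) -> ((((0+3)*(x*0))*((2*y)+(b*9)))+(((x+a)+(y*y))+((b*8)*(4*z))))
Step 2: at LLL: (0+3) -> 3; overall: ((((0+3)*(x*0))*((2*y)+(b*9)))+(((x+a)+(y*y))+((b*8)*(4*z)))) -> (((3*(x*0))*((2*y)+(b*9)))+(((x+a)+(y*y))+((b*8)*(4*z))))
Step 3: at LLR: (x*0) -> 0; overall: (((3*(x*0))*((2*y)+(b*9)))+(((x+a)+(y*y))+((b*8)*(4*z)))) -> (((3*0)*((2*y)+(b*9)))+(((x+a)+(y*y))+((b*8)*(4*z))))
Step 4: at LL: (3*0) -> 0; overall: (((3*0)*((2*y)+(b*9)))+(((x+a)+(y*y))+((b*8)*(4*z)))) -> ((0*((2*y)+(b*9)))+(((x+a)+(y*y))+((b*8)*(4*z))))
Step 5: at L: (0*((2*y)+(b*9))) -> 0; overall: ((0*((2*y)+(b*9)))+(((x+a)+(y*y))+((b*8)*(4*z)))) -> (0+(((x+a)+(y*y))+((b*8)*(4*z))))
Step 6: at root: (0+(((x+a)+(y*y))+((b*8)*(4*z)))) -> (((x+a)+(y*y))+((b*8)*(4*z))); overall: (0+(((x+a)+(y*y))+((b*8)*(4*z)))) -> (((x+a)+(y*y))+((b*8)*(4*z)))
Fixed point: (((x+a)+(y*y))+((b*8)*(4*z)))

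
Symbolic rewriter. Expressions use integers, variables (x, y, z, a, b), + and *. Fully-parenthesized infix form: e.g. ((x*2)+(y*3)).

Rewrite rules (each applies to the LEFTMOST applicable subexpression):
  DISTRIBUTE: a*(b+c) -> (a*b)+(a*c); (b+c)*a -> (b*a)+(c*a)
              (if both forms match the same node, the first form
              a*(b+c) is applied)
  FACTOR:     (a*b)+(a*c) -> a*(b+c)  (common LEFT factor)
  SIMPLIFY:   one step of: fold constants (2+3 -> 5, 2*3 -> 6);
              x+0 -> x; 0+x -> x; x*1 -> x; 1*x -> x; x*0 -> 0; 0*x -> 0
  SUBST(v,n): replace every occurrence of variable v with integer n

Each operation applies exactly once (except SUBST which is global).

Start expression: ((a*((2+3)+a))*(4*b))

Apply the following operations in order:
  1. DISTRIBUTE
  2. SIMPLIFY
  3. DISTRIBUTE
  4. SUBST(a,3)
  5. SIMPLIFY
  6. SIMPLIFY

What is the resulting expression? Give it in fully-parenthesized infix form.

Answer: ((15*(4*b))+(9*(4*b)))

Derivation:
Start: ((a*((2+3)+a))*(4*b))
Apply DISTRIBUTE at L (target: (a*((2+3)+a))): ((a*((2+3)+a))*(4*b)) -> (((a*(2+3))+(a*a))*(4*b))
Apply SIMPLIFY at LLR (target: (2+3)): (((a*(2+3))+(a*a))*(4*b)) -> (((a*5)+(a*a))*(4*b))
Apply DISTRIBUTE at root (target: (((a*5)+(a*a))*(4*b))): (((a*5)+(a*a))*(4*b)) -> (((a*5)*(4*b))+((a*a)*(4*b)))
Apply SUBST(a,3): (((a*5)*(4*b))+((a*a)*(4*b))) -> (((3*5)*(4*b))+((3*3)*(4*b)))
Apply SIMPLIFY at LL (target: (3*5)): (((3*5)*(4*b))+((3*3)*(4*b))) -> ((15*(4*b))+((3*3)*(4*b)))
Apply SIMPLIFY at RL (target: (3*3)): ((15*(4*b))+((3*3)*(4*b))) -> ((15*(4*b))+(9*(4*b)))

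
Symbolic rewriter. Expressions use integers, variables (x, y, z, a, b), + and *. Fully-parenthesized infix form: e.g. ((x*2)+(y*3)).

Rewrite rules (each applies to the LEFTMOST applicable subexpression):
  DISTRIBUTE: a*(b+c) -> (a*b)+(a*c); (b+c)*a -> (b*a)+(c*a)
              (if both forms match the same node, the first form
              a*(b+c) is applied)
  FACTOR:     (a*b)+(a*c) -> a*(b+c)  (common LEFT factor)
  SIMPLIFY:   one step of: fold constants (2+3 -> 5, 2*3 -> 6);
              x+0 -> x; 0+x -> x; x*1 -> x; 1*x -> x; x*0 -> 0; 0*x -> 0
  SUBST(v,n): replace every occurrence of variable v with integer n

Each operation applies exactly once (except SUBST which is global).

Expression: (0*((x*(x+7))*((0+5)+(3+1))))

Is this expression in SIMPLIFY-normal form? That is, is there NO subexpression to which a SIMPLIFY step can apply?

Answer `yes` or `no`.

Expression: (0*((x*(x+7))*((0+5)+(3+1))))
Scanning for simplifiable subexpressions (pre-order)...
  at root: (0*((x*(x+7))*((0+5)+(3+1)))) (SIMPLIFIABLE)
  at R: ((x*(x+7))*((0+5)+(3+1))) (not simplifiable)
  at RL: (x*(x+7)) (not simplifiable)
  at RLR: (x+7) (not simplifiable)
  at RR: ((0+5)+(3+1)) (not simplifiable)
  at RRL: (0+5) (SIMPLIFIABLE)
  at RRR: (3+1) (SIMPLIFIABLE)
Found simplifiable subexpr at path root: (0*((x*(x+7))*((0+5)+(3+1))))
One SIMPLIFY step would give: 0
-> NOT in normal form.

Answer: no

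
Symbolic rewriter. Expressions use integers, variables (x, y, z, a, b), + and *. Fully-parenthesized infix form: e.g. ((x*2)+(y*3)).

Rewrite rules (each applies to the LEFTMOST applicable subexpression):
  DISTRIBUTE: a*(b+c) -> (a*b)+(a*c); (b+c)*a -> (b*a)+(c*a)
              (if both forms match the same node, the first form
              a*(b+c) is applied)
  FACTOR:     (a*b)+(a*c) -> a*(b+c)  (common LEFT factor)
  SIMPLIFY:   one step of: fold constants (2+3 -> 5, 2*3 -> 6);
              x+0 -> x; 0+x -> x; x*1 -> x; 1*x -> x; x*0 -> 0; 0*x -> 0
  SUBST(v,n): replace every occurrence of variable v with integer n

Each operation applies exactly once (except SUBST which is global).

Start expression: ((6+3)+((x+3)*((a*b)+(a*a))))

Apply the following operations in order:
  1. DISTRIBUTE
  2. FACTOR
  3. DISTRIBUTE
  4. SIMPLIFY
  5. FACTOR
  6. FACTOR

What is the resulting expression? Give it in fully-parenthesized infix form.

Start: ((6+3)+((x+3)*((a*b)+(a*a))))
Apply DISTRIBUTE at R (target: ((x+3)*((a*b)+(a*a)))): ((6+3)+((x+3)*((a*b)+(a*a)))) -> ((6+3)+(((x+3)*(a*b))+((x+3)*(a*a))))
Apply FACTOR at R (target: (((x+3)*(a*b))+((x+3)*(a*a)))): ((6+3)+(((x+3)*(a*b))+((x+3)*(a*a)))) -> ((6+3)+((x+3)*((a*b)+(a*a))))
Apply DISTRIBUTE at R (target: ((x+3)*((a*b)+(a*a)))): ((6+3)+((x+3)*((a*b)+(a*a)))) -> ((6+3)+(((x+3)*(a*b))+((x+3)*(a*a))))
Apply SIMPLIFY at L (target: (6+3)): ((6+3)+(((x+3)*(a*b))+((x+3)*(a*a)))) -> (9+(((x+3)*(a*b))+((x+3)*(a*a))))
Apply FACTOR at R (target: (((x+3)*(a*b))+((x+3)*(a*a)))): (9+(((x+3)*(a*b))+((x+3)*(a*a)))) -> (9+((x+3)*((a*b)+(a*a))))
Apply FACTOR at RR (target: ((a*b)+(a*a))): (9+((x+3)*((a*b)+(a*a)))) -> (9+((x+3)*(a*(b+a))))

Answer: (9+((x+3)*(a*(b+a))))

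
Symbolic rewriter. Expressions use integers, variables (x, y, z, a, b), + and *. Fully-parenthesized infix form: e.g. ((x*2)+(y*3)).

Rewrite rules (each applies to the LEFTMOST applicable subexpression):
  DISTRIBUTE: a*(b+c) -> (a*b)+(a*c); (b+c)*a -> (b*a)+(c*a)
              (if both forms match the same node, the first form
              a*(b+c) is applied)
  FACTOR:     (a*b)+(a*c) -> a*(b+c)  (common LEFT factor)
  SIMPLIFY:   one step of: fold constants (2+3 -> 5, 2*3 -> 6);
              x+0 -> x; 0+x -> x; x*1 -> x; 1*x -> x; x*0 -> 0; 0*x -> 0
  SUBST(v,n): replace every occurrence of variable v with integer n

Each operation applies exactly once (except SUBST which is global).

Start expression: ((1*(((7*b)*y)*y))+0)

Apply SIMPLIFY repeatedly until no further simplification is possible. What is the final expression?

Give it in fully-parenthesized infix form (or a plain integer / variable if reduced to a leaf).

Answer: (((7*b)*y)*y)

Derivation:
Start: ((1*(((7*b)*y)*y))+0)
Step 1: at root: ((1*(((7*b)*y)*y))+0) -> (1*(((7*b)*y)*y)); overall: ((1*(((7*b)*y)*y))+0) -> (1*(((7*b)*y)*y))
Step 2: at root: (1*(((7*b)*y)*y)) -> (((7*b)*y)*y); overall: (1*(((7*b)*y)*y)) -> (((7*b)*y)*y)
Fixed point: (((7*b)*y)*y)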